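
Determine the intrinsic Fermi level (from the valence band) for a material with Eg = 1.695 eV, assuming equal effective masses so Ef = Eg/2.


Step 1: For an intrinsic semiconductor, the Fermi level sits at midgap.
Step 2: Ef = Eg / 2 = 1.695 / 2 = 0.8475 eV

0.8475


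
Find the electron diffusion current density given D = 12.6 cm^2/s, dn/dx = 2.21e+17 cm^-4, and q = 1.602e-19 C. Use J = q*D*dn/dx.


Step 1: J = q * D * (dn/dx)
Step 2: J = 1.602e-19 * 12.6 * 2.21e+17
Step 3: J = 4.46e-01 A/cm^2

4.46e-01


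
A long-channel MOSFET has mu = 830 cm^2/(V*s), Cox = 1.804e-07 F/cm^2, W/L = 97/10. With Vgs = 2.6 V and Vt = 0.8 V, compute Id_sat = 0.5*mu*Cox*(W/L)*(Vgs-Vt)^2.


Step 1: Overdrive voltage Vov = Vgs - Vt = 2.6 - 0.8 = 1.8 V
Step 2: W/L = 97/10 = 9.7
Step 3: Id = 0.5 * 830 * 1.804e-07 * 9.7 * 1.8^2
Step 4: Id = 2.35e-03 A

2.35e-03


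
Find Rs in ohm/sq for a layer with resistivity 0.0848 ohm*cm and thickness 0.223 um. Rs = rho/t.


Step 1: Convert thickness to cm: t = 0.223 um = 2.2300e-05 cm
Step 2: Rs = rho / t = 0.0848 / 2.2300e-05
Step 3: Rs = 3802.7 ohm/sq

3802.7


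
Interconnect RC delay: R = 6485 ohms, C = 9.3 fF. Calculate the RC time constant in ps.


Step 1: tau = R * C
Step 2: tau = 6485 * 9.3 fF = 6485 * 9.3e-15 F
Step 3: tau = 6.03105e-11 s = 60.3105 ps

60.3105


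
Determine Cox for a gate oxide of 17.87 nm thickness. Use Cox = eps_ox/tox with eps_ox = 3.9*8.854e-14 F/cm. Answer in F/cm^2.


Step 1: eps_ox = 3.9 * 8.854e-14 = 3.45306e-13 F/cm
Step 2: tox in cm = 17.87 nm * 1e-7 = 1.7870e-06 cm
Step 3: Cox = 3.45306e-13 / 1.7870e-06 = 1.93e-07 F/cm^2

1.93e-07


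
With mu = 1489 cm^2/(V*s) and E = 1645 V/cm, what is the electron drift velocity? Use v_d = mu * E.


Step 1: v_d = mu * E
Step 2: v_d = 1489 * 1645 = 2449405
Step 3: v_d = 2.45e+06 cm/s

2.45e+06


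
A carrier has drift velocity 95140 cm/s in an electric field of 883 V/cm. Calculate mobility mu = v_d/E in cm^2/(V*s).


Step 1: mu = v_d / E
Step 2: mu = 95140 / 883
Step 3: mu = 107.75 cm^2/(V*s)

107.75


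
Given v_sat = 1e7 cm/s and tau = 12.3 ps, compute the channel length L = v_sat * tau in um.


Step 1: tau in seconds = 12.3 ps * 1e-12 = 1.2300e-11 s
Step 2: L = v_sat * tau = 1e7 * 1.2300e-11 = 1.2300e-04 cm
Step 3: L in um = 1.2300e-04 * 1e4 = 1.23 um

1.23


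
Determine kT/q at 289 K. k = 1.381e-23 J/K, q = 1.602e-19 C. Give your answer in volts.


Step 1: kT = 1.381e-23 * 289 = 3.99109e-21 J
Step 2: Vt = kT/q = 3.99109e-21 / 1.602e-19
Step 3: Vt = 0.02491 V

0.02491


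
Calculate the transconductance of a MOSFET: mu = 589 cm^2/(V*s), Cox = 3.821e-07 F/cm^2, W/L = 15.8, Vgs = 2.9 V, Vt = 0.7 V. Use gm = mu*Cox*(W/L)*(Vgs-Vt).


Step 1: Vov = Vgs - Vt = 2.9 - 0.7 = 2.2 V
Step 2: gm = mu * Cox * (W/L) * Vov
Step 3: gm = 589 * 3.821e-07 * 15.8 * 2.2 = 7.82e-03 S

7.82e-03


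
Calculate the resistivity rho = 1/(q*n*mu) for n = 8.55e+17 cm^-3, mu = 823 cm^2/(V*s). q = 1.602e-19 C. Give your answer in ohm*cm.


Step 1: sigma = q * n * mu = 1.602e-19 * 8.55e+17 * 823 = 1.12727e+02 S/cm
Step 2: rho = 1 / sigma = 1 / 1.12727e+02 = 0.008871 ohm*cm

0.008871


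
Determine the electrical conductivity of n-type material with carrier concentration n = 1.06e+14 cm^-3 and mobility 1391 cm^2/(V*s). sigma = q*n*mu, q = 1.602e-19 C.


Step 1: sigma = q * n * mu
Step 2: sigma = 1.602e-19 * 1.06e+14 * 1391
Step 3: sigma = 2.362e-02 S/cm

2.362e-02


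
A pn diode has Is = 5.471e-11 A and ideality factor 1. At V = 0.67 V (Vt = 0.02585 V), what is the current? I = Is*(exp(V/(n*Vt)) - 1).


Step 1: V/(n*Vt) = 0.67/(1*0.02585) = 25.9188
Step 2: exp(25.9188) = 1.8046e+11
Step 3: I = 5.471e-11 * (1.8046e+11 - 1) = 9.87e+00 A

9.87e+00


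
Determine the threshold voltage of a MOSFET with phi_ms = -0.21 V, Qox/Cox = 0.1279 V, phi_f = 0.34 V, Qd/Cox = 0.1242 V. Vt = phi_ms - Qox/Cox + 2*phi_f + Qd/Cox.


Step 1: Vt = phi_ms - Qox/Cox + 2*phi_f + Qd/Cox
Step 2: Vt = -0.21 - 0.1279 + 2*0.34 + 0.1242
Step 3: Vt = -0.21 - 0.1279 + 0.68 + 0.1242
Step 4: Vt = 0.4663 V

0.4663


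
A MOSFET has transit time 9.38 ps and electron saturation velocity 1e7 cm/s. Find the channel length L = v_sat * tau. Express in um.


Step 1: tau in seconds = 9.38 ps * 1e-12 = 9.3800e-12 s
Step 2: L = v_sat * tau = 1e7 * 9.3800e-12 = 9.3800e-05 cm
Step 3: L in um = 9.3800e-05 * 1e4 = 0.938 um

0.938


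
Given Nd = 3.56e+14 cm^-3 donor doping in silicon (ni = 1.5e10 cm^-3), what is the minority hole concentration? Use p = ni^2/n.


Step 1: Since Nd >> ni, n ≈ Nd = 3.56e+14 cm^-3
Step 2: p = ni^2 / n = (1.5e10)^2 / 3.56e+14
Step 3: p = 2.25e20 / 3.56e+14 = 6.32e+05 cm^-3

6.32e+05


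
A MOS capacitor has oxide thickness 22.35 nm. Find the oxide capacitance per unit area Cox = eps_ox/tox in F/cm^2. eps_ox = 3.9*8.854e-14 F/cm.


Step 1: eps_ox = 3.9 * 8.854e-14 = 3.45306e-13 F/cm
Step 2: tox in cm = 22.35 nm * 1e-7 = 2.2350e-06 cm
Step 3: Cox = 3.45306e-13 / 2.2350e-06 = 1.54e-07 F/cm^2

1.54e-07


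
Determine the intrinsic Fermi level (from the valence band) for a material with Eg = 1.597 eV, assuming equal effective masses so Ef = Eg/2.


Step 1: For an intrinsic semiconductor, the Fermi level sits at midgap.
Step 2: Ef = Eg / 2 = 1.597 / 2 = 0.7985 eV

0.7985


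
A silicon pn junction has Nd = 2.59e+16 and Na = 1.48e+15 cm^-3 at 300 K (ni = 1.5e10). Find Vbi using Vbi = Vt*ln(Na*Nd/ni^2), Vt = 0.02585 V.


Step 1: Compute Na*Nd/ni^2 = 1.48e+15 * 2.59e+16 / (1.5e10)^2 = 1.7036e+11
Step 2: ln(1.7036e+11) = 25.8612
Step 3: Vbi = 0.02585 * 25.8612 = 0.669 V

0.669


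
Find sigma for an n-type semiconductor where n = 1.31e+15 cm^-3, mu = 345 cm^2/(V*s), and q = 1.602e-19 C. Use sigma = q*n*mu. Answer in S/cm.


Step 1: sigma = q * n * mu
Step 2: sigma = 1.602e-19 * 1.31e+15 * 345
Step 3: sigma = 7.240e-02 S/cm

7.240e-02


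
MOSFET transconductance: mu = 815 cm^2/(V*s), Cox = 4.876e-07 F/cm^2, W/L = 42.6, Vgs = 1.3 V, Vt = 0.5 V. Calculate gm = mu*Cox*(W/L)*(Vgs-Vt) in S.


Step 1: Vov = Vgs - Vt = 1.3 - 0.5 = 0.8 V
Step 2: gm = mu * Cox * (W/L) * Vov
Step 3: gm = 815 * 4.876e-07 * 42.6 * 0.8 = 1.35e-02 S

1.35e-02


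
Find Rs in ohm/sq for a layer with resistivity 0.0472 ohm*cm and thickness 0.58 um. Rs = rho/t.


Step 1: Convert thickness to cm: t = 0.58 um = 5.8000e-05 cm
Step 2: Rs = rho / t = 0.0472 / 5.8000e-05
Step 3: Rs = 813.8 ohm/sq

813.8


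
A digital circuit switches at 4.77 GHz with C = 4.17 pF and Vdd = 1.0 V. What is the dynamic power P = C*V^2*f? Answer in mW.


Step 1: V^2 = 1.0^2 = 1.0 V^2
Step 2: P = C*V^2*f = 4.17e-12 F * 1.0 * 4.77e9 Hz
Step 3: P = 1.98909e-02 W
Step 4: P = 19.891 mW

19.891


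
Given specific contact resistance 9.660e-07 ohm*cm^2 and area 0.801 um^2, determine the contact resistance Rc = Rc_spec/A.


Step 1: Convert area to cm^2: 0.801 um^2 = 8.0100e-09 cm^2
Step 2: Rc = Rc_spec / A = 9.660e-07 / 8.0100e-09
Step 3: Rc = 1.21e+02 ohms

1.21e+02


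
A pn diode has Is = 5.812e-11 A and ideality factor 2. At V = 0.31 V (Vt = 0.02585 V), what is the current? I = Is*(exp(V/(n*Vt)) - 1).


Step 1: V/(n*Vt) = 0.31/(2*0.02585) = 5.9961
Step 2: exp(5.9961) = 4.0186e+02
Step 3: I = 5.812e-11 * (4.0186e+02 - 1) = 2.33e-08 A

2.33e-08


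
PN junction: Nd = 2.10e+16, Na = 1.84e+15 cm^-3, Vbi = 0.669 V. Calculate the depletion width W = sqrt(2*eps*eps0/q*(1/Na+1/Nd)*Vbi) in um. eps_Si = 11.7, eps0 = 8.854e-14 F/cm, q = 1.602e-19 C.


Step 1: 1/Na + 1/Nd = 1/1.84e+15 + 1/2.10e+16 = 5.91097e-16
Step 2: 2*eps*eps0/q = 2*11.7*8.854e-14/1.602e-19 = 1.293281e+07
Step 3: W^2 = 1.293281e+07 * 5.91097e-16 * 0.669 = 5.11420e-09
Step 4: W = sqrt(5.11420e-09) = 7.151e-05 cm = 0.7151 um

0.7151


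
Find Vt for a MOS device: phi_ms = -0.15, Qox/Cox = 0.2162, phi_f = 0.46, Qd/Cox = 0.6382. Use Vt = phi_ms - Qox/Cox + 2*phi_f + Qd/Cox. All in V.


Step 1: Vt = phi_ms - Qox/Cox + 2*phi_f + Qd/Cox
Step 2: Vt = -0.15 - 0.2162 + 2*0.46 + 0.6382
Step 3: Vt = -0.15 - 0.2162 + 0.92 + 0.6382
Step 4: Vt = 1.192 V

1.192


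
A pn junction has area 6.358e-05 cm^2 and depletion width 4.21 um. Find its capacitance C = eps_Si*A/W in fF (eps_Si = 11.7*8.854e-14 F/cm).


Step 1: eps_Si = 11.7 * 8.854e-14 = 1.035918e-12 F/cm
Step 2: W in cm = 4.21 * 1e-4 = 4.21e-04 cm
Step 3: C = 1.035918e-12 * 6.358e-05 / 4.21e-04 = 1.564458e-13 F
Step 4: C = 156.45 fF

156.45


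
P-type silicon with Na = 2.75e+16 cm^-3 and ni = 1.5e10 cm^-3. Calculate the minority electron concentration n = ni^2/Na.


Step 1: Majority hole concentration p ≈ Na = 2.75e+16 cm^-3
Step 2: n = ni^2 / Na = (1.5e10)^2 / 2.75e+16
Step 3: n = 8.18e+03 cm^-3

8.18e+03


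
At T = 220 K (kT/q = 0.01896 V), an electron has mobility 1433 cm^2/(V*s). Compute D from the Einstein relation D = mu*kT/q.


Step 1: D = mu * (kT/q)
Step 2: D = 1433 * 0.01896
Step 3: D = 27.17 cm^2/s

27.17


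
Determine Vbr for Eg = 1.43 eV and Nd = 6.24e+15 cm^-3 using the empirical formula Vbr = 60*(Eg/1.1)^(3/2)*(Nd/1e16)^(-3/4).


Step 1: Eg/1.1 = 1.43/1.1 = 1.300000
Step 2: (Eg/1.1)^1.5 = 1.300000^1.5 = 1.482228
Step 3: (Nd/1e16)^(-0.75) = (0.624)^(-0.75) = 1.424333
Step 4: Vbr = 60 * 1.482228 * 1.424333 = 126.7 V

126.7


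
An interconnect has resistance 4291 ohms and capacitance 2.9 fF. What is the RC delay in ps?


Step 1: tau = R * C
Step 2: tau = 4291 * 2.9 fF = 4291 * 2.9e-15 F
Step 3: tau = 1.24439e-11 s = 12.4439 ps

12.4439


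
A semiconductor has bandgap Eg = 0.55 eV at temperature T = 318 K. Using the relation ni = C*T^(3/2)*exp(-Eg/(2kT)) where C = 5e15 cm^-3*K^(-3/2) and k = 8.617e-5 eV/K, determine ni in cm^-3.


Step 1: Compute kT = 8.617e-5 * 318 = 0.02740206 eV
Step 2: Exponent = -Eg/(2kT) = -0.55/(2*0.02740206) = -10.03574
Step 3: T^(3/2) = 318^1.5 = 5670.75
Step 4: ni = 5e15 * 5670.75 * exp(-10.03574) = 1.24e+15 cm^-3

1.24e+15


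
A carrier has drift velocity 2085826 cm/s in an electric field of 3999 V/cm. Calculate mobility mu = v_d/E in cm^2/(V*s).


Step 1: mu = v_d / E
Step 2: mu = 2085826 / 3999
Step 3: mu = 521.59 cm^2/(V*s)

521.59


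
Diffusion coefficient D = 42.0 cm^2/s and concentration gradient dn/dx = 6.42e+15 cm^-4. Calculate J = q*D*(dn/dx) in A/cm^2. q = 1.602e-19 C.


Step 1: J = q * D * (dn/dx)
Step 2: J = 1.602e-19 * 42.0 * 6.42e+15
Step 3: J = 4.32e-02 A/cm^2

4.32e-02


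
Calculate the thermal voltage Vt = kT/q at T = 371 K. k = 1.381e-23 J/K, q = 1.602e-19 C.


Step 1: kT = 1.381e-23 * 371 = 5.12351e-21 J
Step 2: Vt = kT/q = 5.12351e-21 / 1.602e-19
Step 3: Vt = 0.03198 V

0.03198


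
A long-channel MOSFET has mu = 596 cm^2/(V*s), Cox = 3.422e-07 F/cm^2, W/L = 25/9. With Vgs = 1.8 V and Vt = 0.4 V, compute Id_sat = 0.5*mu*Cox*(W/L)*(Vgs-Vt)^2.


Step 1: Overdrive voltage Vov = Vgs - Vt = 1.8 - 0.4 = 1.4 V
Step 2: W/L = 25/9 = 2.77778
Step 3: Id = 0.5 * 596 * 3.422e-07 * 2.77778 * 1.4^2
Step 4: Id = 5.55e-04 A

5.55e-04


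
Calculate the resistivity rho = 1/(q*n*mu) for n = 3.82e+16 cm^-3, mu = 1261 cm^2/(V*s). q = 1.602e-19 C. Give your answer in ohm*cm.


Step 1: sigma = q * n * mu = 1.602e-19 * 3.82e+16 * 1261 = 7.71687e+00 S/cm
Step 2: rho = 1 / sigma = 1 / 7.71687e+00 = 0.1296 ohm*cm

0.1296


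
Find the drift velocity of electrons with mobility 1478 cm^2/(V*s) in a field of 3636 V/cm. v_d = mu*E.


Step 1: v_d = mu * E
Step 2: v_d = 1478 * 3636 = 5374008
Step 3: v_d = 5.37e+06 cm/s

5.37e+06


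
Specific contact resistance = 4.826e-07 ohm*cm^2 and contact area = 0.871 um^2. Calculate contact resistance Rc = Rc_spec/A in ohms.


Step 1: Convert area to cm^2: 0.871 um^2 = 8.7100e-09 cm^2
Step 2: Rc = Rc_spec / A = 4.826e-07 / 8.7100e-09
Step 3: Rc = 5.54e+01 ohms

5.54e+01


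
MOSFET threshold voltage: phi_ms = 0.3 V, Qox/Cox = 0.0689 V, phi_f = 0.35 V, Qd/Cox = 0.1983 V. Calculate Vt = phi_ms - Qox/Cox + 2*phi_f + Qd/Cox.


Step 1: Vt = phi_ms - Qox/Cox + 2*phi_f + Qd/Cox
Step 2: Vt = 0.3 - 0.0689 + 2*0.35 + 0.1983
Step 3: Vt = 0.3 - 0.0689 + 0.7 + 0.1983
Step 4: Vt = 1.1294 V

1.1294


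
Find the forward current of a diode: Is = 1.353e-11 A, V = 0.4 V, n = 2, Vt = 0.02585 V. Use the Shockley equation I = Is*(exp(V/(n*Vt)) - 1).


Step 1: V/(n*Vt) = 0.4/(2*0.02585) = 7.7369
Step 2: exp(7.7369) = 2.2914e+03
Step 3: I = 1.353e-11 * (2.2914e+03 - 1) = 3.10e-08 A

3.10e-08


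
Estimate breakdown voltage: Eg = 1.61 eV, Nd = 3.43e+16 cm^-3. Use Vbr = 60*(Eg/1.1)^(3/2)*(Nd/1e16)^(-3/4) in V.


Step 1: Eg/1.1 = 1.61/1.1 = 1.463636
Step 2: (Eg/1.1)^1.5 = 1.463636^1.5 = 1.770719
Step 3: (Nd/1e16)^(-0.75) = (3.43)^(-0.75) = 0.396761
Step 4: Vbr = 60 * 1.770719 * 0.396761 = 42.2 V

42.2


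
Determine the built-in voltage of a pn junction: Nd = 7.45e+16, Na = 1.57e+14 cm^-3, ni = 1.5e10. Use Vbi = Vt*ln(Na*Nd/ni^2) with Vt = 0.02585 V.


Step 1: Compute Na*Nd/ni^2 = 1.57e+14 * 7.45e+16 / (1.5e10)^2 = 5.1984e+10
Step 2: ln(5.1984e+10) = 24.6742
Step 3: Vbi = 0.02585 * 24.6742 = 0.638 V

0.638


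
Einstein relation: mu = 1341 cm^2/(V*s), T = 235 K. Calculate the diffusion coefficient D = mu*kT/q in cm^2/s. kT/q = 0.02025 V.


Step 1: D = mu * (kT/q)
Step 2: D = 1341 * 0.02025
Step 3: D = 27.16 cm^2/s

27.16


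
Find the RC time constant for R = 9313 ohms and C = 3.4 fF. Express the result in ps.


Step 1: tau = R * C
Step 2: tau = 9313 * 3.4 fF = 9313 * 3.4e-15 F
Step 3: tau = 3.16642e-11 s = 31.6642 ps

31.6642


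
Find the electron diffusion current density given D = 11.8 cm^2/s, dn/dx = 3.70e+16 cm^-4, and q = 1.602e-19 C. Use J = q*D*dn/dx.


Step 1: J = q * D * (dn/dx)
Step 2: J = 1.602e-19 * 11.8 * 3.70e+16
Step 3: J = 6.99e-02 A/cm^2

6.99e-02


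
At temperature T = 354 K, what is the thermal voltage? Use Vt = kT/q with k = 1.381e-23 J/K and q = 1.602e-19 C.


Step 1: kT = 1.381e-23 * 354 = 4.88874e-21 J
Step 2: Vt = kT/q = 4.88874e-21 / 1.602e-19
Step 3: Vt = 0.03052 V

0.03052


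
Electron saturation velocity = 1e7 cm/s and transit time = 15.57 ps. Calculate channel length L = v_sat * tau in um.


Step 1: tau in seconds = 15.57 ps * 1e-12 = 1.5570e-11 s
Step 2: L = v_sat * tau = 1e7 * 1.5570e-11 = 1.5570e-04 cm
Step 3: L in um = 1.5570e-04 * 1e4 = 1.557 um

1.557


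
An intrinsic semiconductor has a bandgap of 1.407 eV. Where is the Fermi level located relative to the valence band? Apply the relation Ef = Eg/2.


Step 1: For an intrinsic semiconductor, the Fermi level sits at midgap.
Step 2: Ef = Eg / 2 = 1.407 / 2 = 0.7035 eV

0.7035


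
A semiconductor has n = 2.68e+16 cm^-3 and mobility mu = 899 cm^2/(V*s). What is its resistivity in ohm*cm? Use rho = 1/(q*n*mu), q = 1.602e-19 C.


Step 1: sigma = q * n * mu = 1.602e-19 * 2.68e+16 * 899 = 3.85973e+00 S/cm
Step 2: rho = 1 / sigma = 1 / 3.85973e+00 = 0.2591 ohm*cm

0.2591


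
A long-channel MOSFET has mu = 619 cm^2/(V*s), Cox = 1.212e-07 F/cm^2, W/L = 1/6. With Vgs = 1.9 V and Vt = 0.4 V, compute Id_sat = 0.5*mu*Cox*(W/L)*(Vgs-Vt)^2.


Step 1: Overdrive voltage Vov = Vgs - Vt = 1.9 - 0.4 = 1.5 V
Step 2: W/L = 1/6 = 0.166667
Step 3: Id = 0.5 * 619 * 1.212e-07 * 0.166667 * 1.5^2
Step 4: Id = 1.41e-05 A

1.41e-05


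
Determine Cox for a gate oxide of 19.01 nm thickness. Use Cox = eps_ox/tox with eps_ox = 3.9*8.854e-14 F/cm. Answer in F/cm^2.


Step 1: eps_ox = 3.9 * 8.854e-14 = 3.45306e-13 F/cm
Step 2: tox in cm = 19.01 nm * 1e-7 = 1.9010e-06 cm
Step 3: Cox = 3.45306e-13 / 1.9010e-06 = 1.82e-07 F/cm^2

1.82e-07


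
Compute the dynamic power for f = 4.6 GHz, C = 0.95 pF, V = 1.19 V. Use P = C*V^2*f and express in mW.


Step 1: V^2 = 1.19^2 = 1.4161 V^2
Step 2: P = C*V^2*f = 0.95e-12 F * 1.4161 * 4.6e9 Hz
Step 3: P = 6.188357e-03 W
Step 4: P = 6.188 mW

6.188


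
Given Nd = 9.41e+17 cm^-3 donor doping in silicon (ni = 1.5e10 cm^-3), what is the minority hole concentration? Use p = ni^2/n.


Step 1: Since Nd >> ni, n ≈ Nd = 9.41e+17 cm^-3
Step 2: p = ni^2 / n = (1.5e10)^2 / 9.41e+17
Step 3: p = 2.25e20 / 9.41e+17 = 2.39e+02 cm^-3

2.39e+02


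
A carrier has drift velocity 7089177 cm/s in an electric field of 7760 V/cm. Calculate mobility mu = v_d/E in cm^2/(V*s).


Step 1: mu = v_d / E
Step 2: mu = 7089177 / 7760
Step 3: mu = 913.55 cm^2/(V*s)

913.55


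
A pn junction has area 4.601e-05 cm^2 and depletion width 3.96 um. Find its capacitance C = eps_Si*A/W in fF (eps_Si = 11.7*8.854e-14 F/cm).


Step 1: eps_Si = 11.7 * 8.854e-14 = 1.035918e-12 F/cm
Step 2: W in cm = 3.96 * 1e-4 = 3.96e-04 cm
Step 3: C = 1.035918e-12 * 4.601e-05 / 3.96e-04 = 1.203601e-13 F
Step 4: C = 120.36 fF

120.36


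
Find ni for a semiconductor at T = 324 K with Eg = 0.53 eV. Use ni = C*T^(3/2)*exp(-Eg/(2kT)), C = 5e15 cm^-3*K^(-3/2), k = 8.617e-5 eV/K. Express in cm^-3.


Step 1: Compute kT = 8.617e-5 * 324 = 0.02791908 eV
Step 2: Exponent = -Eg/(2kT) = -0.53/(2*0.02791908) = -9.49172
Step 3: T^(3/2) = 324^1.5 = 5832.00
Step 4: ni = 5e15 * 5832.00 * exp(-9.49172) = 2.20e+15 cm^-3

2.20e+15


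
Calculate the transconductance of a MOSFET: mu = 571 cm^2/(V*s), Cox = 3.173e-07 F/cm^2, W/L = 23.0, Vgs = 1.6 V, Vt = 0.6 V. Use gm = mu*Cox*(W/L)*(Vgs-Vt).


Step 1: Vov = Vgs - Vt = 1.6 - 0.6 = 1.0 V
Step 2: gm = mu * Cox * (W/L) * Vov
Step 3: gm = 571 * 3.173e-07 * 23.0 * 1.0 = 4.17e-03 S

4.17e-03


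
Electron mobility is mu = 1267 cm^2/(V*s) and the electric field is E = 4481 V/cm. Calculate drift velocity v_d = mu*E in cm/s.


Step 1: v_d = mu * E
Step 2: v_d = 1267 * 4481 = 5677427
Step 3: v_d = 5.68e+06 cm/s

5.68e+06


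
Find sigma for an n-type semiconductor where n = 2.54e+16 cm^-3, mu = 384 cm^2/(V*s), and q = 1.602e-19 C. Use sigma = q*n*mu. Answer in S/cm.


Step 1: sigma = q * n * mu
Step 2: sigma = 1.602e-19 * 2.54e+16 * 384
Step 3: sigma = 1.563e+00 S/cm

1.563e+00


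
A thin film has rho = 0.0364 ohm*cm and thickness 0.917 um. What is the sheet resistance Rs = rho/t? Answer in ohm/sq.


Step 1: Convert thickness to cm: t = 0.917 um = 9.1700e-05 cm
Step 2: Rs = rho / t = 0.0364 / 9.1700e-05
Step 3: Rs = 396.9 ohm/sq

396.9


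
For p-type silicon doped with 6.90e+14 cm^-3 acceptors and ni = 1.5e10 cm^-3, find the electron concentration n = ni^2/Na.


Step 1: Majority hole concentration p ≈ Na = 6.90e+14 cm^-3
Step 2: n = ni^2 / Na = (1.5e10)^2 / 6.90e+14
Step 3: n = 3.26e+05 cm^-3

3.26e+05


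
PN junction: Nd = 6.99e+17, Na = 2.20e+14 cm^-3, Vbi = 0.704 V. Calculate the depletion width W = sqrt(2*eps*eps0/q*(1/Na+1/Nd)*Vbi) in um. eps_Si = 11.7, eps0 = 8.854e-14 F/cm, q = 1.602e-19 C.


Step 1: 1/Na + 1/Nd = 1/2.20e+14 + 1/6.99e+17 = 4.54689e-15
Step 2: 2*eps*eps0/q = 2*11.7*8.854e-14/1.602e-19 = 1.293281e+07
Step 3: W^2 = 1.293281e+07 * 4.54689e-15 * 0.704 = 4.13981e-08
Step 4: W = sqrt(4.13981e-08) = 2.035e-04 cm = 2.035 um

2.035


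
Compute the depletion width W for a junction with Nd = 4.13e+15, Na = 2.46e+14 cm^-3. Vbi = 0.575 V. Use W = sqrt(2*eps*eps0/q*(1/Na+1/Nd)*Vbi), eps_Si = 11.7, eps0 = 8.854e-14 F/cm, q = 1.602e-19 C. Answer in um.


Step 1: 1/Na + 1/Nd = 1/2.46e+14 + 1/4.13e+15 = 4.30717e-15
Step 2: 2*eps*eps0/q = 2*11.7*8.854e-14/1.602e-19 = 1.293281e+07
Step 3: W^2 = 1.293281e+07 * 4.30717e-15 * 0.575 = 3.20297e-08
Step 4: W = sqrt(3.20297e-08) = 1.790e-04 cm = 1.79 um

1.79


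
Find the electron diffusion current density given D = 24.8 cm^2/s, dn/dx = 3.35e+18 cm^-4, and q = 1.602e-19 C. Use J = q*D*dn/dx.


Step 1: J = q * D * (dn/dx)
Step 2: J = 1.602e-19 * 24.8 * 3.35e+18
Step 3: J = 1.33e+01 A/cm^2

1.33e+01


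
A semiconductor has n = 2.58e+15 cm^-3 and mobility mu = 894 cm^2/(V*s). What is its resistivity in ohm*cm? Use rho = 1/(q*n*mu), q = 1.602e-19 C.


Step 1: sigma = q * n * mu = 1.602e-19 * 2.58e+15 * 894 = 3.69505e-01 S/cm
Step 2: rho = 1 / sigma = 1 / 3.69505e-01 = 2.706 ohm*cm

2.706


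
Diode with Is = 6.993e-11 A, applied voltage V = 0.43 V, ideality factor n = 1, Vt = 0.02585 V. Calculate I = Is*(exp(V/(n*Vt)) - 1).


Step 1: V/(n*Vt) = 0.43/(1*0.02585) = 16.6344
Step 2: exp(16.6344) = 1.6758e+07
Step 3: I = 6.993e-11 * (1.6758e+07 - 1) = 1.17e-03 A

1.17e-03


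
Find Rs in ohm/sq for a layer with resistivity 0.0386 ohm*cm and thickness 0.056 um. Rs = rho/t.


Step 1: Convert thickness to cm: t = 0.056 um = 5.6000e-06 cm
Step 2: Rs = rho / t = 0.0386 / 5.6000e-06
Step 3: Rs = 6892.9 ohm/sq

6892.9


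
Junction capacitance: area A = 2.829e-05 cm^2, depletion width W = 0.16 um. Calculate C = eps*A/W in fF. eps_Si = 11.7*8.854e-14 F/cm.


Step 1: eps_Si = 11.7 * 8.854e-14 = 1.035918e-12 F/cm
Step 2: W in cm = 0.16 * 1e-4 = 1.60e-05 cm
Step 3: C = 1.035918e-12 * 2.829e-05 / 1.60e-05 = 1.831633e-12 F
Step 4: C = 1831.63 fF

1831.63


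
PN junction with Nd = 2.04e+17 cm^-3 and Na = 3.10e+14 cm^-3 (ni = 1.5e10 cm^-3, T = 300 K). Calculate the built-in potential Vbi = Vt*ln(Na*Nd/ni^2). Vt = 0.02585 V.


Step 1: Compute Na*Nd/ni^2 = 3.10e+14 * 2.04e+17 / (1.5e10)^2 = 2.8107e+11
Step 2: ln(2.8107e+11) = 26.3619
Step 3: Vbi = 0.02585 * 26.3619 = 0.681 V

0.681


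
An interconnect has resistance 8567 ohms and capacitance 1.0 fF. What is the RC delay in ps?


Step 1: tau = R * C
Step 2: tau = 8567 * 1.0 fF = 8567 * 1.0e-15 F
Step 3: tau = 8.567e-12 s = 8.567 ps

8.567


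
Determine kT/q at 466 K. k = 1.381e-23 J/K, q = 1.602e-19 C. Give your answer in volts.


Step 1: kT = 1.381e-23 * 466 = 6.43546e-21 J
Step 2: Vt = kT/q = 6.43546e-21 / 1.602e-19
Step 3: Vt = 0.04017 V

0.04017


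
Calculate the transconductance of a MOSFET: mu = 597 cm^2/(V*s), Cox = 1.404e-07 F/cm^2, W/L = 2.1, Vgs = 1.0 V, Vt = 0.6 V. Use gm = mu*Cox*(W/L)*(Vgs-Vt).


Step 1: Vov = Vgs - Vt = 1.0 - 0.6 = 0.4 V
Step 2: gm = mu * Cox * (W/L) * Vov
Step 3: gm = 597 * 1.404e-07 * 2.1 * 0.4 = 7.04e-05 S

7.04e-05


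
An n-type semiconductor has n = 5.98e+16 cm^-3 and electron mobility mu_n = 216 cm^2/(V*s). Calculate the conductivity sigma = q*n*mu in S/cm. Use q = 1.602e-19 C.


Step 1: sigma = q * n * mu
Step 2: sigma = 1.602e-19 * 5.98e+16 * 216
Step 3: sigma = 2.069e+00 S/cm

2.069e+00


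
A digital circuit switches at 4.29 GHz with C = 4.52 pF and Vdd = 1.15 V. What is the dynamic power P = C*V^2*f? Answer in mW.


Step 1: V^2 = 1.15^2 = 1.3225 V^2
Step 2: P = C*V^2*f = 4.52e-12 F * 1.3225 * 4.29e9 Hz
Step 3: P = 2.5644333e-02 W
Step 4: P = 25.644 mW

25.644


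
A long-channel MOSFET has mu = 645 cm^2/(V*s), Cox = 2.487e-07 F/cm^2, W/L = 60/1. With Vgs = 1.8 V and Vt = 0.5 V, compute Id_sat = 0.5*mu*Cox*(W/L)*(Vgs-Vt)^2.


Step 1: Overdrive voltage Vov = Vgs - Vt = 1.8 - 0.5 = 1.3 V
Step 2: W/L = 60/1 = 60
Step 3: Id = 0.5 * 645 * 2.487e-07 * 60 * 1.3^2
Step 4: Id = 8.13e-03 A

8.13e-03


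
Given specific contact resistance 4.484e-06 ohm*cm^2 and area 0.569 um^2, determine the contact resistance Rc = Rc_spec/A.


Step 1: Convert area to cm^2: 0.569 um^2 = 5.6900e-09 cm^2
Step 2: Rc = Rc_spec / A = 4.484e-06 / 5.6900e-09
Step 3: Rc = 7.88e+02 ohms

7.88e+02


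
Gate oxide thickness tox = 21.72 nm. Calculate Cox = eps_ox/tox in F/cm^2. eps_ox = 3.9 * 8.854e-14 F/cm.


Step 1: eps_ox = 3.9 * 8.854e-14 = 3.45306e-13 F/cm
Step 2: tox in cm = 21.72 nm * 1e-7 = 2.1720e-06 cm
Step 3: Cox = 3.45306e-13 / 2.1720e-06 = 1.59e-07 F/cm^2

1.59e-07


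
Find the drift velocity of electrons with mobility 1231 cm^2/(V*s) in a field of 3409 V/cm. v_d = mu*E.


Step 1: v_d = mu * E
Step 2: v_d = 1231 * 3409 = 4196479
Step 3: v_d = 4.20e+06 cm/s

4.20e+06


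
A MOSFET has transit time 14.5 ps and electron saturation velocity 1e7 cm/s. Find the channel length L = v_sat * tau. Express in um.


Step 1: tau in seconds = 14.5 ps * 1e-12 = 1.4500e-11 s
Step 2: L = v_sat * tau = 1e7 * 1.4500e-11 = 1.4500e-04 cm
Step 3: L in um = 1.4500e-04 * 1e4 = 1.45 um

1.45


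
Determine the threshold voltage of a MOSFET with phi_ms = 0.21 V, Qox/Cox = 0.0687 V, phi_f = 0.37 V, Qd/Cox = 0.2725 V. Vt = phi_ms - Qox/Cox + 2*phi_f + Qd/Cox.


Step 1: Vt = phi_ms - Qox/Cox + 2*phi_f + Qd/Cox
Step 2: Vt = 0.21 - 0.0687 + 2*0.37 + 0.2725
Step 3: Vt = 0.21 - 0.0687 + 0.74 + 0.2725
Step 4: Vt = 1.1538 V

1.1538


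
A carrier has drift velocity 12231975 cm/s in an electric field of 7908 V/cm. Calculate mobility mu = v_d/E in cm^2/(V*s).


Step 1: mu = v_d / E
Step 2: mu = 12231975 / 7908
Step 3: mu = 1546.78 cm^2/(V*s)

1546.78


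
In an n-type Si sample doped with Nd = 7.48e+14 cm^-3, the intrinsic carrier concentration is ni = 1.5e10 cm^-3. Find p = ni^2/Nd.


Step 1: Since Nd >> ni, n ≈ Nd = 7.48e+14 cm^-3
Step 2: p = ni^2 / n = (1.5e10)^2 / 7.48e+14
Step 3: p = 2.25e20 / 7.48e+14 = 3.01e+05 cm^-3

3.01e+05


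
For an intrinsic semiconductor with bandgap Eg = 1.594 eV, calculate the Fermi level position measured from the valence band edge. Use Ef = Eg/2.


Step 1: For an intrinsic semiconductor, the Fermi level sits at midgap.
Step 2: Ef = Eg / 2 = 1.594 / 2 = 0.797 eV

0.797


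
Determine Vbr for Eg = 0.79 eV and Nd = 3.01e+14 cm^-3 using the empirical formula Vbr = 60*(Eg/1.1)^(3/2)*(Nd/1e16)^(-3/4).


Step 1: Eg/1.1 = 0.79/1.1 = 0.718182
Step 2: (Eg/1.1)^1.5 = 0.718182^1.5 = 0.608628
Step 3: (Nd/1e16)^(-0.75) = (0.0301)^(-0.75) = 13.838057
Step 4: Vbr = 60 * 0.608628 * 13.838057 = 505.3 V

505.3


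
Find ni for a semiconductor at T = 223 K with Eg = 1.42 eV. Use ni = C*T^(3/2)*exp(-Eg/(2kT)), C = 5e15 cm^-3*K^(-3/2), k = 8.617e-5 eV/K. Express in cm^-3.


Step 1: Compute kT = 8.617e-5 * 223 = 0.01921591 eV
Step 2: Exponent = -Eg/(2kT) = -1.42/(2*0.01921591) = -36.94855
Step 3: T^(3/2) = 223^1.5 = 3330.10
Step 4: ni = 5e15 * 3330.10 * exp(-36.94855) = 1.50e+03 cm^-3

1.50e+03


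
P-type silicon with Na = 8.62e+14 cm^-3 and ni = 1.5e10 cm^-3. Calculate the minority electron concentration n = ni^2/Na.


Step 1: Majority hole concentration p ≈ Na = 8.62e+14 cm^-3
Step 2: n = ni^2 / Na = (1.5e10)^2 / 8.62e+14
Step 3: n = 2.61e+05 cm^-3

2.61e+05


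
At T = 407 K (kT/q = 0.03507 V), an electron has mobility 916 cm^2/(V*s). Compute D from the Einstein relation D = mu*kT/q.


Step 1: D = mu * (kT/q)
Step 2: D = 916 * 0.03507
Step 3: D = 32.12 cm^2/s

32.12


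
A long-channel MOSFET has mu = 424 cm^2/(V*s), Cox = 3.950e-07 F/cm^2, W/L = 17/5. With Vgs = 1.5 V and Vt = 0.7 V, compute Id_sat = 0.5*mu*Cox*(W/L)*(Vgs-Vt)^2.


Step 1: Overdrive voltage Vov = Vgs - Vt = 1.5 - 0.7 = 0.8 V
Step 2: W/L = 17/5 = 3.4
Step 3: Id = 0.5 * 424 * 3.950e-07 * 3.4 * 0.8^2
Step 4: Id = 1.82e-04 A

1.82e-04


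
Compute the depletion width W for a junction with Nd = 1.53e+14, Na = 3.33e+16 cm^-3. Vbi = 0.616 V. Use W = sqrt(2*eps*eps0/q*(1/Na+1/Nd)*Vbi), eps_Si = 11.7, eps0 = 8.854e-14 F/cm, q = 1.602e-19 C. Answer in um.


Step 1: 1/Na + 1/Nd = 1/3.33e+16 + 1/1.53e+14 = 6.56598e-15
Step 2: 2*eps*eps0/q = 2*11.7*8.854e-14/1.602e-19 = 1.293281e+07
Step 3: W^2 = 1.293281e+07 * 6.56598e-15 * 0.616 = 5.23086e-08
Step 4: W = sqrt(5.23086e-08) = 2.287e-04 cm = 2.287 um

2.287


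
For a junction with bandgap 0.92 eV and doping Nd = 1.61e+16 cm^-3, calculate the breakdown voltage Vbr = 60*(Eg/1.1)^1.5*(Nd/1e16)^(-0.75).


Step 1: Eg/1.1 = 0.92/1.1 = 0.836364
Step 2: (Eg/1.1)^1.5 = 0.836364^1.5 = 0.764879
Step 3: (Nd/1e16)^(-0.75) = (1.61)^(-0.75) = 0.699650
Step 4: Vbr = 60 * 0.764879 * 0.699650 = 32.1 V

32.1


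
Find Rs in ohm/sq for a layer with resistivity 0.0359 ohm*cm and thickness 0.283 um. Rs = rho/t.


Step 1: Convert thickness to cm: t = 0.283 um = 2.8300e-05 cm
Step 2: Rs = rho / t = 0.0359 / 2.8300e-05
Step 3: Rs = 1268.6 ohm/sq

1268.6


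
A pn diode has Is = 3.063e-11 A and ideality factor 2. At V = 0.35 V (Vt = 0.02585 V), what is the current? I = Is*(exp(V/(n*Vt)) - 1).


Step 1: V/(n*Vt) = 0.35/(2*0.02585) = 6.7698
Step 2: exp(6.7698) = 8.7114e+02
Step 3: I = 3.063e-11 * (8.7114e+02 - 1) = 2.67e-08 A

2.67e-08


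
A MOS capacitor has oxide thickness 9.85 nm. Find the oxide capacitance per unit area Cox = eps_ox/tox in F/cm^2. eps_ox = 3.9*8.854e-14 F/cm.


Step 1: eps_ox = 3.9 * 8.854e-14 = 3.45306e-13 F/cm
Step 2: tox in cm = 9.85 nm * 1e-7 = 9.8500e-07 cm
Step 3: Cox = 3.45306e-13 / 9.8500e-07 = 3.51e-07 F/cm^2

3.51e-07


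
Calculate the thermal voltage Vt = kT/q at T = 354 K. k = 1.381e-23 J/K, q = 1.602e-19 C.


Step 1: kT = 1.381e-23 * 354 = 4.88874e-21 J
Step 2: Vt = kT/q = 4.88874e-21 / 1.602e-19
Step 3: Vt = 0.03052 V

0.03052


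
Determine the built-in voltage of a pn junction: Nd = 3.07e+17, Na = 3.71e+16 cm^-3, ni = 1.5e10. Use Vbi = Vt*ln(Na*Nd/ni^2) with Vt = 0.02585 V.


Step 1: Compute Na*Nd/ni^2 = 3.71e+16 * 3.07e+17 / (1.5e10)^2 = 5.0621e+13
Step 2: ln(5.0621e+13) = 31.5554
Step 3: Vbi = 0.02585 * 31.5554 = 0.816 V

0.816


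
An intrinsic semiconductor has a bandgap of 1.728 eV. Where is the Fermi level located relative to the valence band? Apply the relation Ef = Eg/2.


Step 1: For an intrinsic semiconductor, the Fermi level sits at midgap.
Step 2: Ef = Eg / 2 = 1.728 / 2 = 0.864 eV

0.864


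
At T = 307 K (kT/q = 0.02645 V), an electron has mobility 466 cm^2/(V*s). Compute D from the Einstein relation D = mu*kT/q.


Step 1: D = mu * (kT/q)
Step 2: D = 466 * 0.02645
Step 3: D = 12.33 cm^2/s

12.33


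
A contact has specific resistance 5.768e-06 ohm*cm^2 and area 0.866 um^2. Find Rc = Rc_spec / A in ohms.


Step 1: Convert area to cm^2: 0.866 um^2 = 8.6600e-09 cm^2
Step 2: Rc = Rc_spec / A = 5.768e-06 / 8.6600e-09
Step 3: Rc = 6.66e+02 ohms

6.66e+02


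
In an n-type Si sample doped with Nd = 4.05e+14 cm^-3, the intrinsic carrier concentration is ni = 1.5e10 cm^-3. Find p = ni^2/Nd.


Step 1: Since Nd >> ni, n ≈ Nd = 4.05e+14 cm^-3
Step 2: p = ni^2 / n = (1.5e10)^2 / 4.05e+14
Step 3: p = 2.25e20 / 4.05e+14 = 5.56e+05 cm^-3

5.56e+05


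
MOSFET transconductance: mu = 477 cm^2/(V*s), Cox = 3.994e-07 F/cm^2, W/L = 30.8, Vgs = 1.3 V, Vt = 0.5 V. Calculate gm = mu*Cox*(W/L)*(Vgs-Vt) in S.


Step 1: Vov = Vgs - Vt = 1.3 - 0.5 = 0.8 V
Step 2: gm = mu * Cox * (W/L) * Vov
Step 3: gm = 477 * 3.994e-07 * 30.8 * 0.8 = 4.69e-03 S

4.69e-03


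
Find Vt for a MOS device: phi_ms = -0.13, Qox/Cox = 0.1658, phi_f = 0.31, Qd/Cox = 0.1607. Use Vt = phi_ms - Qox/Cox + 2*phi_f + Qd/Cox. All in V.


Step 1: Vt = phi_ms - Qox/Cox + 2*phi_f + Qd/Cox
Step 2: Vt = -0.13 - 0.1658 + 2*0.31 + 0.1607
Step 3: Vt = -0.13 - 0.1658 + 0.62 + 0.1607
Step 4: Vt = 0.4849 V

0.4849


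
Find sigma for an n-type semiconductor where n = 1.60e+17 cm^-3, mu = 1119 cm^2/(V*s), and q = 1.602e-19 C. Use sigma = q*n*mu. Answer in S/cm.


Step 1: sigma = q * n * mu
Step 2: sigma = 1.602e-19 * 1.60e+17 * 1119
Step 3: sigma = 2.868e+01 S/cm

2.868e+01


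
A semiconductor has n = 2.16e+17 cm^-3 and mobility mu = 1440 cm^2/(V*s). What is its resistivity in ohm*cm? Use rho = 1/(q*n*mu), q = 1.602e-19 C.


Step 1: sigma = q * n * mu = 1.602e-19 * 2.16e+17 * 1440 = 4.98286e+01 S/cm
Step 2: rho = 1 / sigma = 1 / 4.98286e+01 = 0.02007 ohm*cm

0.02007


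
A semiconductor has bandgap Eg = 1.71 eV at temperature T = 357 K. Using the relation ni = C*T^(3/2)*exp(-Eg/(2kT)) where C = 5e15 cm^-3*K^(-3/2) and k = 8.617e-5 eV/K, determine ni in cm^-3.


Step 1: Compute kT = 8.617e-5 * 357 = 0.03076269 eV
Step 2: Exponent = -Eg/(2kT) = -1.71/(2*0.03076269) = -27.79341
Step 3: T^(3/2) = 357^1.5 = 6745.32
Step 4: ni = 5e15 * 6745.32 * exp(-27.79341) = 2.87e+07 cm^-3

2.87e+07


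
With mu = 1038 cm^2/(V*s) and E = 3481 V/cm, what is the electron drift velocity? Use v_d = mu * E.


Step 1: v_d = mu * E
Step 2: v_d = 1038 * 3481 = 3613278
Step 3: v_d = 3.61e+06 cm/s

3.61e+06


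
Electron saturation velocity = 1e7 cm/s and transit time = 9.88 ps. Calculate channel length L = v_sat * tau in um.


Step 1: tau in seconds = 9.88 ps * 1e-12 = 9.8800e-12 s
Step 2: L = v_sat * tau = 1e7 * 9.8800e-12 = 9.8800e-05 cm
Step 3: L in um = 9.8800e-05 * 1e4 = 0.988 um

0.988


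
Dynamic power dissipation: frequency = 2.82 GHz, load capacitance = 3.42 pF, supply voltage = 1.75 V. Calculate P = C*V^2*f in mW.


Step 1: V^2 = 1.75^2 = 3.0625 V^2
Step 2: P = C*V^2*f = 3.42e-12 F * 3.0625 * 2.82e9 Hz
Step 3: P = 2.9535975e-02 W
Step 4: P = 29.536 mW

29.536


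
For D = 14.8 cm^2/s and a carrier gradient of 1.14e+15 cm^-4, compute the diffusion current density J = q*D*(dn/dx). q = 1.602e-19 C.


Step 1: J = q * D * (dn/dx)
Step 2: J = 1.602e-19 * 14.8 * 1.14e+15
Step 3: J = 2.70e-03 A/cm^2

2.70e-03


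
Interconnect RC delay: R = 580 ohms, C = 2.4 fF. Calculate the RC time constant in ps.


Step 1: tau = R * C
Step 2: tau = 580 * 2.4 fF = 580 * 2.4e-15 F
Step 3: tau = 1.392e-12 s = 1.392 ps

1.392


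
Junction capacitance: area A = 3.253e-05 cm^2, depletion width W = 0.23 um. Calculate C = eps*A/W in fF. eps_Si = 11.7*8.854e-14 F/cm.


Step 1: eps_Si = 11.7 * 8.854e-14 = 1.035918e-12 F/cm
Step 2: W in cm = 0.23 * 1e-4 = 2.30e-05 cm
Step 3: C = 1.035918e-12 * 3.253e-05 / 2.30e-05 = 1.465148e-12 F
Step 4: C = 1465.15 fF

1465.15


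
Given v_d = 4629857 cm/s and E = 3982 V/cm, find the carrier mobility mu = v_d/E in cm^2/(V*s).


Step 1: mu = v_d / E
Step 2: mu = 4629857 / 3982
Step 3: mu = 1162.7 cm^2/(V*s)

1162.7


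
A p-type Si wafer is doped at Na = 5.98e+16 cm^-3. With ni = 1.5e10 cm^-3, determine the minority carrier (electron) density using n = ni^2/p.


Step 1: Majority hole concentration p ≈ Na = 5.98e+16 cm^-3
Step 2: n = ni^2 / Na = (1.5e10)^2 / 5.98e+16
Step 3: n = 3.76e+03 cm^-3

3.76e+03


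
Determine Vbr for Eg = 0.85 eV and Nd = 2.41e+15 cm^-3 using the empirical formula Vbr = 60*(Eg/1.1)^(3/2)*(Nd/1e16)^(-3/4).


Step 1: Eg/1.1 = 0.85/1.1 = 0.772727
Step 2: (Eg/1.1)^1.5 = 0.772727^1.5 = 0.679265
Step 3: (Nd/1e16)^(-0.75) = (0.241)^(-0.75) = 2.907282
Step 4: Vbr = 60 * 0.679265 * 2.907282 = 118.5 V

118.5


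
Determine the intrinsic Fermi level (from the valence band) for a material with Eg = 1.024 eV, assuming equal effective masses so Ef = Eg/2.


Step 1: For an intrinsic semiconductor, the Fermi level sits at midgap.
Step 2: Ef = Eg / 2 = 1.024 / 2 = 0.512 eV

0.512


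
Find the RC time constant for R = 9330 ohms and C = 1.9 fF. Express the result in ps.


Step 1: tau = R * C
Step 2: tau = 9330 * 1.9 fF = 9330 * 1.9e-15 F
Step 3: tau = 1.7727e-11 s = 17.727 ps

17.727


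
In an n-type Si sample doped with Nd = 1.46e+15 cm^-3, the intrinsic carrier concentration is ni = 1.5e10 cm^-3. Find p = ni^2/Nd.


Step 1: Since Nd >> ni, n ≈ Nd = 1.46e+15 cm^-3
Step 2: p = ni^2 / n = (1.5e10)^2 / 1.46e+15
Step 3: p = 2.25e20 / 1.46e+15 = 1.54e+05 cm^-3

1.54e+05


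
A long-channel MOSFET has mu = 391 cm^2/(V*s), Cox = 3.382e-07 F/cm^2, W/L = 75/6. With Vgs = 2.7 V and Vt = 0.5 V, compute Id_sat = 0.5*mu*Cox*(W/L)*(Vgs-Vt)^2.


Step 1: Overdrive voltage Vov = Vgs - Vt = 2.7 - 0.5 = 2.2 V
Step 2: W/L = 75/6 = 12.5
Step 3: Id = 0.5 * 391 * 3.382e-07 * 12.5 * 2.2^2
Step 4: Id = 4.00e-03 A

4.00e-03


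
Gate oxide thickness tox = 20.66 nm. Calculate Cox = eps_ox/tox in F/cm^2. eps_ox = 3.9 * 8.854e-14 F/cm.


Step 1: eps_ox = 3.9 * 8.854e-14 = 3.45306e-13 F/cm
Step 2: tox in cm = 20.66 nm * 1e-7 = 2.0660e-06 cm
Step 3: Cox = 3.45306e-13 / 2.0660e-06 = 1.67e-07 F/cm^2

1.67e-07


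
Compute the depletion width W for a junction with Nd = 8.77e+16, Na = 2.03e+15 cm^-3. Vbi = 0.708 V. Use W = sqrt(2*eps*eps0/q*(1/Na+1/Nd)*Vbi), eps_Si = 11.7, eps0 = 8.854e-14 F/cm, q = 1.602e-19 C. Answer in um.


Step 1: 1/Na + 1/Nd = 1/2.03e+15 + 1/8.77e+16 = 5.04013e-16
Step 2: 2*eps*eps0/q = 2*11.7*8.854e-14/1.602e-19 = 1.293281e+07
Step 3: W^2 = 1.293281e+07 * 5.04013e-16 * 0.708 = 4.61496e-09
Step 4: W = sqrt(4.61496e-09) = 6.793e-05 cm = 0.6793 um

0.6793


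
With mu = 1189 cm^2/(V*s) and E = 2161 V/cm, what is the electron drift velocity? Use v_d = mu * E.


Step 1: v_d = mu * E
Step 2: v_d = 1189 * 2161 = 2569429
Step 3: v_d = 2.57e+06 cm/s

2.57e+06


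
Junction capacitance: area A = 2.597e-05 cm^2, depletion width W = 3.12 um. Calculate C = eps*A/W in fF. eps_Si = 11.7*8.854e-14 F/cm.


Step 1: eps_Si = 11.7 * 8.854e-14 = 1.035918e-12 F/cm
Step 2: W in cm = 3.12 * 1e-4 = 3.12e-04 cm
Step 3: C = 1.035918e-12 * 2.597e-05 / 3.12e-04 = 8.622689e-14 F
Step 4: C = 86.23 fF

86.23


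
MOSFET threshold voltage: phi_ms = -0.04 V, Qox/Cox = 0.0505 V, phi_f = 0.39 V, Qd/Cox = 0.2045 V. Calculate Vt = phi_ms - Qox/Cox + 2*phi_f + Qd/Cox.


Step 1: Vt = phi_ms - Qox/Cox + 2*phi_f + Qd/Cox
Step 2: Vt = -0.04 - 0.0505 + 2*0.39 + 0.2045
Step 3: Vt = -0.04 - 0.0505 + 0.78 + 0.2045
Step 4: Vt = 0.894 V

0.894


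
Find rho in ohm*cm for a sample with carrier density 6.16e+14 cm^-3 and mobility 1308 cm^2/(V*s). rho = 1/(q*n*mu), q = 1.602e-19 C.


Step 1: sigma = q * n * mu = 1.602e-19 * 6.16e+14 * 1308 = 1.29078e-01 S/cm
Step 2: rho = 1 / sigma = 1 / 1.29078e-01 = 7.747 ohm*cm

7.747


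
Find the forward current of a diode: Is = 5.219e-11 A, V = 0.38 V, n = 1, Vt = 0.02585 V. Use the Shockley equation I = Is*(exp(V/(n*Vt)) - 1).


Step 1: V/(n*Vt) = 0.38/(1*0.02585) = 14.7002
Step 2: exp(14.7002) = 2.4222e+06
Step 3: I = 5.219e-11 * (2.4222e+06 - 1) = 1.26e-04 A

1.26e-04


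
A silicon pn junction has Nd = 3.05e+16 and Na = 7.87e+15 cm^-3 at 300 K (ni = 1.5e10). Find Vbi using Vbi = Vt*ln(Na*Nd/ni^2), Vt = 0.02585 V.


Step 1: Compute Na*Nd/ni^2 = 7.87e+15 * 3.05e+16 / (1.5e10)^2 = 1.0668e+12
Step 2: ln(1.0668e+12) = 27.6957
Step 3: Vbi = 0.02585 * 27.6957 = 0.716 V

0.716


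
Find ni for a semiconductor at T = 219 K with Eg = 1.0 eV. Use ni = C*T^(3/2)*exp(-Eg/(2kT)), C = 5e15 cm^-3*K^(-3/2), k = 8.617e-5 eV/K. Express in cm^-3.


Step 1: Compute kT = 8.617e-5 * 219 = 0.01887123 eV
Step 2: Exponent = -Eg/(2kT) = -1.0/(2*0.01887123) = -26.49536
Step 3: T^(3/2) = 219^1.5 = 3240.90
Step 4: ni = 5e15 * 3240.90 * exp(-26.49536) = 5.04e+07 cm^-3

5.04e+07


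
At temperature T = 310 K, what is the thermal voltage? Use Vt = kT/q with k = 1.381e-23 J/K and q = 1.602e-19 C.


Step 1: kT = 1.381e-23 * 310 = 4.2811e-21 J
Step 2: Vt = kT/q = 4.2811e-21 / 1.602e-19
Step 3: Vt = 0.02672 V

0.02672


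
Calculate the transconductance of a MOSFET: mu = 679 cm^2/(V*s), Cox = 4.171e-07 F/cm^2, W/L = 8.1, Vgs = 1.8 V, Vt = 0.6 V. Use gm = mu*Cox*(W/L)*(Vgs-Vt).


Step 1: Vov = Vgs - Vt = 1.8 - 0.6 = 1.2 V
Step 2: gm = mu * Cox * (W/L) * Vov
Step 3: gm = 679 * 4.171e-07 * 8.1 * 1.2 = 2.75e-03 S

2.75e-03


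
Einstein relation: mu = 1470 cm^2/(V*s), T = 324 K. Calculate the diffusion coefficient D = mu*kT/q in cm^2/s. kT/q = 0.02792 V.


Step 1: D = mu * (kT/q)
Step 2: D = 1470 * 0.02792
Step 3: D = 41.04 cm^2/s

41.04


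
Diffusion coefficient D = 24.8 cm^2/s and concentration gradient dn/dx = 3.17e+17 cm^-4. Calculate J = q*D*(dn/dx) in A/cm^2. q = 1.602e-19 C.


Step 1: J = q * D * (dn/dx)
Step 2: J = 1.602e-19 * 24.8 * 3.17e+17
Step 3: J = 1.26e+00 A/cm^2

1.26e+00


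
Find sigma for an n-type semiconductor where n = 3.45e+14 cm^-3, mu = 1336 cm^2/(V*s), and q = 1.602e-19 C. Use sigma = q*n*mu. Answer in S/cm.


Step 1: sigma = q * n * mu
Step 2: sigma = 1.602e-19 * 3.45e+14 * 1336
Step 3: sigma = 7.384e-02 S/cm

7.384e-02


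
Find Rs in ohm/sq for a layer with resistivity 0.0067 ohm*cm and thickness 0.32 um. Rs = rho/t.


Step 1: Convert thickness to cm: t = 0.32 um = 3.2000e-05 cm
Step 2: Rs = rho / t = 0.0067 / 3.2000e-05
Step 3: Rs = 209.4 ohm/sq

209.4


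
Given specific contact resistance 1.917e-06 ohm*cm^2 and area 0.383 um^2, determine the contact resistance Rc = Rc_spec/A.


Step 1: Convert area to cm^2: 0.383 um^2 = 3.8300e-09 cm^2
Step 2: Rc = Rc_spec / A = 1.917e-06 / 3.8300e-09
Step 3: Rc = 5.01e+02 ohms

5.01e+02


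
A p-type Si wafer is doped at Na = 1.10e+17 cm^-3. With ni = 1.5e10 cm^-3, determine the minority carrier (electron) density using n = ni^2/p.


Step 1: Majority hole concentration p ≈ Na = 1.10e+17 cm^-3
Step 2: n = ni^2 / Na = (1.5e10)^2 / 1.10e+17
Step 3: n = 2.05e+03 cm^-3

2.05e+03
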